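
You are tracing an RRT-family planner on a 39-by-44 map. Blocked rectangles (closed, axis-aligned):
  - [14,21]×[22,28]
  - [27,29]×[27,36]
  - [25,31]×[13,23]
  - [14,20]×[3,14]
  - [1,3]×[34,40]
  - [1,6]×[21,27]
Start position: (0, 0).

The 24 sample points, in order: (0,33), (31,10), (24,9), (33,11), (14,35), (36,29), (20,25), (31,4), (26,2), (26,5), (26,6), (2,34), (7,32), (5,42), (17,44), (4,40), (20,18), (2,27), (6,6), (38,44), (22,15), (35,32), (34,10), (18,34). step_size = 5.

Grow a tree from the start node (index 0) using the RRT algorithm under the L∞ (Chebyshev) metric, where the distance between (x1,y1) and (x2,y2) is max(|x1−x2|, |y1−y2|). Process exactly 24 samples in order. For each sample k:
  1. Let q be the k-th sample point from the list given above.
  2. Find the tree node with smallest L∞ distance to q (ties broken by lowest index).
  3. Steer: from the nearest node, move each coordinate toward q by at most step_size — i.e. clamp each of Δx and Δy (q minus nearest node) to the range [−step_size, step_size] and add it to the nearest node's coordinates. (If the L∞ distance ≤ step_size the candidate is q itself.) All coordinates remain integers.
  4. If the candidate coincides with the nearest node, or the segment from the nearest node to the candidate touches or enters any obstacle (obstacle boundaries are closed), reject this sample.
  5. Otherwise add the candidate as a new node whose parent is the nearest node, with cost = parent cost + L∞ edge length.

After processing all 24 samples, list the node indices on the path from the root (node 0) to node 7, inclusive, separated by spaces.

1. q=(0,33) nearest=0 d=33 new=(0,5) → add node 1 parent=0 cost=5
2. q=(31,10) nearest=0 d=31 new=(5,5) → add node 2 parent=0 cost=5
3. q=(24,9) nearest=2 d=19 new=(10,9) → add node 3 parent=2 cost=10
4. q=(33,11) nearest=3 d=23 new=(15,11) → blocked by [14,20]×[3,14], reject
5. q=(14,35) nearest=3 d=26 new=(14,14) → blocked by [14,20]×[3,14], reject
6. q=(36,29) nearest=3 d=26 new=(15,14) → blocked by [14,20]×[3,14], reject
7. q=(20,25) nearest=3 d=16 new=(15,14) → blocked by [14,20]×[3,14], reject
8. q=(31,4) nearest=3 d=21 new=(15,4) → blocked by [14,20]×[3,14], reject
9. q=(26,2) nearest=3 d=16 new=(15,4) → blocked by [14,20]×[3,14], reject
10. q=(26,5) nearest=3 d=16 new=(15,5) → blocked by [14,20]×[3,14], reject
11. q=(26,6) nearest=3 d=16 new=(15,6) → blocked by [14,20]×[3,14], reject
12. q=(2,34) nearest=3 d=25 new=(5,14) → add node 4 parent=3 cost=15
13. q=(7,32) nearest=4 d=18 new=(7,19) → add node 5 parent=4 cost=20
14. q=(5,42) nearest=5 d=23 new=(5,24) → blocked by [1,6]×[21,27], reject
15. q=(17,44) nearest=5 d=25 new=(12,24) → add node 6 parent=5 cost=25
16. q=(4,40) nearest=6 d=16 new=(7,29) → add node 7 parent=6 cost=30
17. q=(20,18) nearest=6 d=8 new=(17,19) → blocked by [14,21]×[22,28], reject
18. q=(2,27) nearest=7 d=5 new=(2,27) → blocked by [1,6]×[21,27], reject
19. q=(6,6) nearest=2 d=1 new=(6,6) → add node 8 parent=2 cost=6
20. q=(38,44) nearest=6 d=26 new=(17,29) → blocked by [14,21]×[22,28], reject
21. q=(22,15) nearest=6 d=10 new=(17,19) → blocked by [14,21]×[22,28], reject
22. q=(35,32) nearest=6 d=23 new=(17,29) → blocked by [14,21]×[22,28], reject
23. q=(34,10) nearest=6 d=22 new=(17,19) → blocked by [14,21]×[22,28], reject
24. q=(18,34) nearest=6 d=10 new=(17,29) → blocked by [14,21]×[22,28], reject

Path: 0 2 3 4 5 6 7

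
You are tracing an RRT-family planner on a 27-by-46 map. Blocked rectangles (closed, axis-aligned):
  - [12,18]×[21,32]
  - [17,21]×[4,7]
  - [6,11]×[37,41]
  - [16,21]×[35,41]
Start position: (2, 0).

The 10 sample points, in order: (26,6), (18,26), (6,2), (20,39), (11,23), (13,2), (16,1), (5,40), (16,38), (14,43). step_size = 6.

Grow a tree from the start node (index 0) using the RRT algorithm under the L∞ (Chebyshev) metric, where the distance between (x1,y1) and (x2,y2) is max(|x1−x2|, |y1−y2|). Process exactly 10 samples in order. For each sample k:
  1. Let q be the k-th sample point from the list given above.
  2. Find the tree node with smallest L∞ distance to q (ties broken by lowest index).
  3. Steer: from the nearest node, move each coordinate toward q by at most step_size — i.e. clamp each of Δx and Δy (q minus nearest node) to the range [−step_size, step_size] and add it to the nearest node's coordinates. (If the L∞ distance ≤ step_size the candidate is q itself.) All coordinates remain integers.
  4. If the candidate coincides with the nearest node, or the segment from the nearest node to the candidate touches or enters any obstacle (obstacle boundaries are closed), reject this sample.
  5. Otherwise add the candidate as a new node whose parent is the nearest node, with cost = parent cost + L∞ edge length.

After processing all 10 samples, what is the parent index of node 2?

1. q=(26,6) nearest=0 d=24 new=(8,6) → add node 1 parent=0 cost=6
2. q=(18,26) nearest=1 d=20 new=(14,12) → add node 2 parent=1 cost=12
3. q=(6,2) nearest=0 d=4 new=(6,2) → add node 3 parent=0 cost=4
4. q=(20,39) nearest=2 d=27 new=(20,18) → add node 4 parent=2 cost=18
5. q=(11,23) nearest=4 d=9 new=(14,23) → blocked by [12,18]×[21,32], reject
6. q=(13,2) nearest=1 d=5 new=(13,2) → add node 5 parent=1 cost=11
7. q=(16,1) nearest=5 d=3 new=(16,1) → add node 6 parent=5 cost=14
8. q=(5,40) nearest=4 d=22 new=(14,24) → blocked by [12,18]×[21,32], reject
9. q=(16,38) nearest=4 d=20 new=(16,24) → blocked by [12,18]×[21,32], reject
10. q=(14,43) nearest=4 d=25 new=(14,24) → blocked by [12,18]×[21,32], reject

Parent of node 2: 1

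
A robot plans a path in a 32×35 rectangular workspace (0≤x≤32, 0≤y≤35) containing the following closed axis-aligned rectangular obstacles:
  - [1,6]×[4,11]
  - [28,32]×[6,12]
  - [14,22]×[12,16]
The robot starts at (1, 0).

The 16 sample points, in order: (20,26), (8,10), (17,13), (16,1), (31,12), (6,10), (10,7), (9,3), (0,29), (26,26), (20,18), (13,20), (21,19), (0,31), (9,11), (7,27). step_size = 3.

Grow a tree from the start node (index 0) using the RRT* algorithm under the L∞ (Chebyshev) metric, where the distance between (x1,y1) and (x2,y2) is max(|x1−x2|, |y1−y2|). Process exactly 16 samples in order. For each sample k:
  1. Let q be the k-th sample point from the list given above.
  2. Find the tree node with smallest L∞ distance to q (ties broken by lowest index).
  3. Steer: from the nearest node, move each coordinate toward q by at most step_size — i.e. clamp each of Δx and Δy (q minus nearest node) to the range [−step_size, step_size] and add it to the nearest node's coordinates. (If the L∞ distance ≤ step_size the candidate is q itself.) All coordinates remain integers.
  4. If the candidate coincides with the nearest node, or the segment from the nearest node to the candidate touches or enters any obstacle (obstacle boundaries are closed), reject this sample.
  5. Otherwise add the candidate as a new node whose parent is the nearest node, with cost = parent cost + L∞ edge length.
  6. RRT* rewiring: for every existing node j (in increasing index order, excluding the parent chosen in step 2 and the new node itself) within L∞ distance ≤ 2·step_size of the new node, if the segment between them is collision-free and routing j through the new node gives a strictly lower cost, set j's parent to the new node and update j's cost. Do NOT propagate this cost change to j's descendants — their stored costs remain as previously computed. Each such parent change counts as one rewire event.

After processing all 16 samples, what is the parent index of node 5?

1. q=(20,26) nearest=0 d=26 new=(4,3) → add node 1 parent=0 cost=3
2. q=(8,10) nearest=1 d=7 new=(7,6) → blocked by [1,6]×[4,11], reject
3. q=(17,13) nearest=1 d=13 new=(7,6) → blocked by [1,6]×[4,11], reject
4. q=(16,1) nearest=1 d=12 new=(7,1) → add node 2 parent=1 cost=6
5. q=(31,12) nearest=2 d=24 new=(10,4) → add node 3 parent=2 cost=9
6. q=(6,10) nearest=3 d=6 new=(7,7) → add node 4 parent=3 cost=12
7. q=(10,7) nearest=3 d=3 new=(10,7) → add node 5 parent=3 cost=12
8. q=(9,3) nearest=3 d=1 new=(9,3) → add node 6 parent=3 cost=10
9. q=(0,29) nearest=4 d=22 new=(4,10) → blocked by [1,6]×[4,11], reject
10. q=(26,26) nearest=4 d=19 new=(10,10) → add node 7 parent=4 cost=15
11. q=(20,18) nearest=7 d=10 new=(13,13) → add node 8 parent=7 cost=18
12. q=(13,20) nearest=8 d=7 new=(13,16) → add node 9 parent=8 cost=21
13. q=(21,19) nearest=8 d=8 new=(16,16) → blocked by [14,22]×[12,16], reject
14. q=(0,31) nearest=9 d=15 new=(10,19) → add node 10 parent=9 cost=24
15. q=(9,11) nearest=7 d=1 new=(9,11) → add node 11 parent=7 cost=16
16. q=(7,27) nearest=10 d=8 new=(7,22) → add node 12 parent=10 cost=27

Parent of node 5: 3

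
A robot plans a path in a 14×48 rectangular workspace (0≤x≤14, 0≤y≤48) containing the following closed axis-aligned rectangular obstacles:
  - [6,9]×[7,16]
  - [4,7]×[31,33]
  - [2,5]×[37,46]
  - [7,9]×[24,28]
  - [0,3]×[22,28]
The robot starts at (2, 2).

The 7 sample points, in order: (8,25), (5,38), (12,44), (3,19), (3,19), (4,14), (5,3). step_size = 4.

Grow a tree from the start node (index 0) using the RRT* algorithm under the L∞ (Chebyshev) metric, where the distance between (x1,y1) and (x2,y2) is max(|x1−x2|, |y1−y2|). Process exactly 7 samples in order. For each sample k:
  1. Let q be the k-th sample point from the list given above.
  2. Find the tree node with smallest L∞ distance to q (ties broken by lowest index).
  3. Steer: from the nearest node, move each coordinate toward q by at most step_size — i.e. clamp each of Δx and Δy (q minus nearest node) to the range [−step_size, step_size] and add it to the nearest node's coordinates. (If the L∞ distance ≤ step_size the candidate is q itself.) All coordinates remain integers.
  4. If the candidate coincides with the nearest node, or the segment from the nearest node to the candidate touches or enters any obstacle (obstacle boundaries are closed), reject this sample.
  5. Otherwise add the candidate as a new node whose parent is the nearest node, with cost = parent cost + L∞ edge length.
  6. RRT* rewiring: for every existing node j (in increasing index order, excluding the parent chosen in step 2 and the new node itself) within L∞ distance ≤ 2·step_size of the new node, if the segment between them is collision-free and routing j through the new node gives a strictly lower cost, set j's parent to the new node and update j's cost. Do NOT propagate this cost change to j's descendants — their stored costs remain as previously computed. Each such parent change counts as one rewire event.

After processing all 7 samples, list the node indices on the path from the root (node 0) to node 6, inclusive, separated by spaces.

1. q=(8,25) nearest=0 d=23 new=(6,6) → add node 1 parent=0 cost=4
2. q=(5,38) nearest=1 d=32 new=(5,10) → add node 2 parent=1 cost=8
3. q=(12,44) nearest=2 d=34 new=(9,14) → blocked by [6,9]×[7,16], reject
4. q=(3,19) nearest=2 d=9 new=(3,14) → add node 3 parent=2 cost=12
5. q=(3,19) nearest=3 d=5 new=(3,18) → add node 4 parent=3 cost=16
6. q=(4,14) nearest=3 d=1 new=(4,14) → add node 5 parent=3 cost=13
7. q=(5,3) nearest=0 d=3 new=(5,3) → add node 6 parent=0 cost=3

Path: 0 6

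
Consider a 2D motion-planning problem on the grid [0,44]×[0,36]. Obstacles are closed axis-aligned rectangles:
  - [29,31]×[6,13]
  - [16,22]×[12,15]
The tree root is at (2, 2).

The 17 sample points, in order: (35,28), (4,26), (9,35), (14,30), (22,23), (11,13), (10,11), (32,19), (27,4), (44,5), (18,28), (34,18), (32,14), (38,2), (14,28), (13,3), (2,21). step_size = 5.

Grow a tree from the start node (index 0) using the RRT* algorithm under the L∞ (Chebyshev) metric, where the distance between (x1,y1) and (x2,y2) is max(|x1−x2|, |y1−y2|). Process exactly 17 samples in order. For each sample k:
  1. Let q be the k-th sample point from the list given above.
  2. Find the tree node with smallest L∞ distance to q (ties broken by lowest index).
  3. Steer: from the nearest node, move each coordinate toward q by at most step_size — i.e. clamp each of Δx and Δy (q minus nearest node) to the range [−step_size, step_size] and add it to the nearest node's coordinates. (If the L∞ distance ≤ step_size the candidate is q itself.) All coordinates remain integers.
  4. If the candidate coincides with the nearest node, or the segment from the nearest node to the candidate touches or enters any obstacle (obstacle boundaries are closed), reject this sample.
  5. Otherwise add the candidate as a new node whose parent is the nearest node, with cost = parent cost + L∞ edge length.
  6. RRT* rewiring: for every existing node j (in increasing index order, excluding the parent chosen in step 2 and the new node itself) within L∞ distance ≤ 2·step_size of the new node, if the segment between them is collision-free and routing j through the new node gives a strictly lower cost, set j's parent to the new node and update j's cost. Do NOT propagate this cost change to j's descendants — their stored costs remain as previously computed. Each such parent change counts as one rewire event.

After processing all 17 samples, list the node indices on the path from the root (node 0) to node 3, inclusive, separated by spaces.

1. q=(35,28) nearest=0 d=33 new=(7,7) → add node 1 parent=0 cost=5
2. q=(4,26) nearest=1 d=19 new=(4,12) → add node 2 parent=1 cost=10
3. q=(9,35) nearest=2 d=23 new=(9,17) → add node 3 parent=2 cost=15
4. q=(14,30) nearest=3 d=13 new=(14,22) → add node 4 parent=3 cost=20
5. q=(22,23) nearest=4 d=8 new=(19,23) → add node 5 parent=4 cost=25
6. q=(11,13) nearest=3 d=4 new=(11,13) → add node 6 parent=3 cost=19
7. q=(10,11) nearest=6 d=2 new=(10,11) → add node 7 parent=6 cost=21
8. q=(32,19) nearest=5 d=13 new=(24,19) → add node 8 parent=5 cost=30
9. q=(27,4) nearest=8 d=15 new=(27,14) → add node 9 parent=8 cost=35
10. q=(44,5) nearest=9 d=17 new=(32,9) → blocked by [29,31]×[6,13], reject
11. q=(18,28) nearest=5 d=5 new=(18,28) → add node 10 parent=5 cost=30
12. q=(34,18) nearest=9 d=7 new=(32,18) → add node 11 parent=9 cost=40
13. q=(32,14) nearest=11 d=4 new=(32,14) → add node 12 parent=11 cost=44
14. q=(38,2) nearest=9 d=12 new=(32,9) → blocked by [29,31]×[6,13], reject
15. q=(14,28) nearest=10 d=4 new=(14,28) → add node 13 parent=10 cost=34
16. q=(13,3) nearest=1 d=6 new=(12,3) → add node 14 parent=1 cost=10; rewire 7→14 (18<21)
17. q=(2,21) nearest=3 d=7 new=(4,21) → add node 15 parent=3 cost=20; rewire 13→15 (30<34)

Path: 0 1 2 3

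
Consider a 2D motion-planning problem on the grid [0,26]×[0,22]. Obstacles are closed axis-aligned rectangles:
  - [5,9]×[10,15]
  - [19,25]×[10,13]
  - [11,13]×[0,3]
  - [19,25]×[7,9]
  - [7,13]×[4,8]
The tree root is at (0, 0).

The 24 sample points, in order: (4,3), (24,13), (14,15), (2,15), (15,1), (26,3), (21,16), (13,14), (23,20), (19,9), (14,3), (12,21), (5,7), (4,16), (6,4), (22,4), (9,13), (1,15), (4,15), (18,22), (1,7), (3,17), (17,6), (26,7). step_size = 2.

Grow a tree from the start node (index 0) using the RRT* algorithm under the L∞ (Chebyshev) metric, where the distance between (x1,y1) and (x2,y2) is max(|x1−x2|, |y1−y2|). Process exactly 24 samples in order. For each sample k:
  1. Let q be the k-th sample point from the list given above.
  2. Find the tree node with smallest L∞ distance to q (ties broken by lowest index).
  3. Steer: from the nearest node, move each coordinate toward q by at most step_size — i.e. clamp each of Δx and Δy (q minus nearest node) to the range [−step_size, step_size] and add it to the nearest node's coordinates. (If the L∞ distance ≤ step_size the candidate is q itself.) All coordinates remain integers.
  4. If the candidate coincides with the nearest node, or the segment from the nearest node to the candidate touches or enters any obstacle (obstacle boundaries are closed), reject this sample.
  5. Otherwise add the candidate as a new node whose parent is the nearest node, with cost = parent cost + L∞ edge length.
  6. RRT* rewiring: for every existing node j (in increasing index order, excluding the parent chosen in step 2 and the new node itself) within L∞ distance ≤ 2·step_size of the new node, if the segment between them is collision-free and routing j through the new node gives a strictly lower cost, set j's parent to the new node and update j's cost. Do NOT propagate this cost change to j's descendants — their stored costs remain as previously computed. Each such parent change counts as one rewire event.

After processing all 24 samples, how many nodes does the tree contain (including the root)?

Node count: 12

1. q=(4,3) nearest=0 d=4 new=(2,2) → add node 1 parent=0 cost=2
2. q=(24,13) nearest=1 d=22 new=(4,4) → add node 2 parent=1 cost=4
3. q=(14,15) nearest=2 d=11 new=(6,6) → add node 3 parent=2 cost=6
4. q=(2,15) nearest=3 d=9 new=(4,8) → add node 4 parent=3 cost=8
5. q=(15,1) nearest=3 d=9 new=(8,4) → blocked by [7,13]×[4,8], reject
6. q=(26,3) nearest=3 d=20 new=(8,4) → blocked by [7,13]×[4,8], reject
7. q=(21,16) nearest=3 d=15 new=(8,8) → blocked by [7,13]×[4,8], reject
8. q=(13,14) nearest=3 d=8 new=(8,8) → blocked by [7,13]×[4,8], reject
9. q=(23,20) nearest=3 d=17 new=(8,8) → blocked by [7,13]×[4,8], reject
10. q=(19,9) nearest=3 d=13 new=(8,8) → blocked by [7,13]×[4,8], reject
11. q=(14,3) nearest=3 d=8 new=(8,4) → blocked by [7,13]×[4,8], reject
12. q=(12,21) nearest=4 d=13 new=(6,10) → blocked by [5,9]×[10,15], reject
13. q=(5,7) nearest=3 d=1 new=(5,7) → add node 5 parent=3 cost=7
14. q=(4,16) nearest=4 d=8 new=(4,10) → add node 6 parent=4 cost=10
15. q=(6,4) nearest=2 d=2 new=(6,4) → add node 7 parent=2 cost=6
16. q=(22,4) nearest=3 d=16 new=(8,4) → blocked by [7,13]×[4,8], reject
17. q=(9,13) nearest=4 d=5 new=(6,10) → blocked by [5,9]×[10,15], reject
18. q=(1,15) nearest=6 d=5 new=(2,12) → add node 8 parent=6 cost=12
19. q=(4,15) nearest=8 d=3 new=(4,14) → add node 9 parent=8 cost=14
20. q=(18,22) nearest=4 d=14 new=(6,10) → blocked by [5,9]×[10,15], reject
21. q=(1,7) nearest=2 d=3 new=(2,6) → add node 10 parent=2 cost=6
22. q=(3,17) nearest=9 d=3 new=(3,16) → add node 11 parent=9 cost=16
23. q=(17,6) nearest=3 d=11 new=(8,6) → blocked by [7,13]×[4,8], reject
24. q=(26,7) nearest=3 d=20 new=(8,7) → blocked by [7,13]×[4,8], reject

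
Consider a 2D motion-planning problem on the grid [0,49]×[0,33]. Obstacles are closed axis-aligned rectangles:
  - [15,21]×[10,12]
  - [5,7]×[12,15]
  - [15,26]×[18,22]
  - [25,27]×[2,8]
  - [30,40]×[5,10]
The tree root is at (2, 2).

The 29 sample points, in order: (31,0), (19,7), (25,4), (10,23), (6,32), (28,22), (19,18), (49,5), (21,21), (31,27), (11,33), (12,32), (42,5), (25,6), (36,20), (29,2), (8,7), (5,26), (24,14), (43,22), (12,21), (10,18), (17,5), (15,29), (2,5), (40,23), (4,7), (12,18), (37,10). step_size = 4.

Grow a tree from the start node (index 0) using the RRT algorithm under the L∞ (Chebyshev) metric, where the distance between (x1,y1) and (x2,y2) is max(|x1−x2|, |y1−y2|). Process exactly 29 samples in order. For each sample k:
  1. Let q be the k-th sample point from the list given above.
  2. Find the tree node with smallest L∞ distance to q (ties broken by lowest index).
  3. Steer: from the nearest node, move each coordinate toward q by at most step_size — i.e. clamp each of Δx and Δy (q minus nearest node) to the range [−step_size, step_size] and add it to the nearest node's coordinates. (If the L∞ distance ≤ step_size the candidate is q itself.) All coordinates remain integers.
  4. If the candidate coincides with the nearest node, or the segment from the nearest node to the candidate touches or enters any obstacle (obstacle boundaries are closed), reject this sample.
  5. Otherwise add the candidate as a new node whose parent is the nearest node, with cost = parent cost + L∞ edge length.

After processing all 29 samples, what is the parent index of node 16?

Parent of node 16: 12

1. q=(31,0) nearest=0 d=29 new=(6,0) → add node 1 parent=0 cost=4
2. q=(19,7) nearest=1 d=13 new=(10,4) → add node 2 parent=1 cost=8
3. q=(25,4) nearest=2 d=15 new=(14,4) → add node 3 parent=2 cost=12
4. q=(10,23) nearest=2 d=19 new=(10,8) → add node 4 parent=2 cost=12
5. q=(6,32) nearest=4 d=24 new=(6,12) → blocked by [5,7]×[12,15], reject
6. q=(28,22) nearest=2 d=18 new=(14,8) → add node 5 parent=2 cost=12
7. q=(19,18) nearest=4 d=10 new=(14,12) → add node 6 parent=4 cost=16
8. q=(49,5) nearest=3 d=35 new=(18,5) → add node 7 parent=3 cost=16
9. q=(21,21) nearest=6 d=9 new=(18,16) → add node 8 parent=6 cost=20
10. q=(31,27) nearest=8 d=13 new=(22,20) → blocked by [15,26]×[18,22], reject
11. q=(11,33) nearest=8 d=17 new=(14,20) → blocked by [15,26]×[18,22], reject
12. q=(12,32) nearest=8 d=16 new=(14,20) → blocked by [15,26]×[18,22], reject
13. q=(42,5) nearest=7 d=24 new=(22,5) → add node 9 parent=7 cost=20
14. q=(25,6) nearest=9 d=3 new=(25,6) → blocked by [25,27]×[2,8], reject
15. q=(36,20) nearest=9 d=15 new=(26,9) → blocked by [25,27]×[2,8], reject
16. q=(29,2) nearest=9 d=7 new=(26,2) → blocked by [25,27]×[2,8], reject
17. q=(8,7) nearest=4 d=2 new=(8,7) → add node 10 parent=4 cost=14
18. q=(5,26) nearest=8 d=13 new=(14,20) → blocked by [15,26]×[18,22], reject
19. q=(24,14) nearest=8 d=6 new=(22,14) → add node 11 parent=8 cost=24
20. q=(43,22) nearest=9 d=21 new=(26,9) → blocked by [25,27]×[2,8], reject
21. q=(12,21) nearest=8 d=6 new=(14,20) → blocked by [15,26]×[18,22], reject
22. q=(10,18) nearest=6 d=6 new=(10,16) → add node 12 parent=6 cost=20
23. q=(17,5) nearest=7 d=1 new=(17,5) → add node 13 parent=7 cost=17
24. q=(15,29) nearest=8 d=13 new=(15,20) → blocked by [15,26]×[18,22], reject
25. q=(2,5) nearest=0 d=3 new=(2,5) → add node 14 parent=0 cost=3
26. q=(40,23) nearest=9 d=18 new=(26,9) → blocked by [25,27]×[2,8], reject
27. q=(4,7) nearest=14 d=2 new=(4,7) → add node 15 parent=14 cost=5
28. q=(12,18) nearest=12 d=2 new=(12,18) → add node 16 parent=12 cost=22
29. q=(37,10) nearest=9 d=15 new=(26,9) → blocked by [25,27]×[2,8], reject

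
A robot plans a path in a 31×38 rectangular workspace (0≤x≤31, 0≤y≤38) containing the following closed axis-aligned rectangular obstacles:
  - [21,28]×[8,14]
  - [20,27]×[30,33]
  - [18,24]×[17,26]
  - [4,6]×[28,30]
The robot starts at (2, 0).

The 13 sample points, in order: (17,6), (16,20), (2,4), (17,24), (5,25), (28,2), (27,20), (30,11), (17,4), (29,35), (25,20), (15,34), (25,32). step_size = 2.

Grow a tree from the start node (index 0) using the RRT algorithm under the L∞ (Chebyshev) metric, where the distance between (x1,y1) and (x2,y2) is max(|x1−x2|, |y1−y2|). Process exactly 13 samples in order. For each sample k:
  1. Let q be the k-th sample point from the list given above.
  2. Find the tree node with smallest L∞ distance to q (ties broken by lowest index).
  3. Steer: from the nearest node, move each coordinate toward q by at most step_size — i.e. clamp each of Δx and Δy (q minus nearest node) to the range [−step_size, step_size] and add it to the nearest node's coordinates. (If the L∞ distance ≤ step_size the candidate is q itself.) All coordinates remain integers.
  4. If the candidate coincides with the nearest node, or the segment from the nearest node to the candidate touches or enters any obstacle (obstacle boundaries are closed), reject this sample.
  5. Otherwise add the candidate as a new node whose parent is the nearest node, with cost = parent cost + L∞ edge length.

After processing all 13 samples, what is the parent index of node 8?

1. q=(17,6) nearest=0 d=15 new=(4,2) → add node 1 parent=0 cost=2
2. q=(16,20) nearest=1 d=18 new=(6,4) → add node 2 parent=1 cost=4
3. q=(2,4) nearest=1 d=2 new=(2,4) → add node 3 parent=1 cost=4
4. q=(17,24) nearest=2 d=20 new=(8,6) → add node 4 parent=2 cost=6
5. q=(5,25) nearest=4 d=19 new=(6,8) → add node 5 parent=4 cost=8
6. q=(28,2) nearest=4 d=20 new=(10,4) → add node 6 parent=4 cost=8
7. q=(27,20) nearest=6 d=17 new=(12,6) → add node 7 parent=6 cost=10
8. q=(30,11) nearest=7 d=18 new=(14,8) → add node 8 parent=7 cost=12
9. q=(17,4) nearest=8 d=4 new=(16,6) → add node 9 parent=8 cost=14
10. q=(29,35) nearest=5 d=27 new=(8,10) → add node 10 parent=5 cost=10
11. q=(25,20) nearest=8 d=12 new=(16,10) → add node 11 parent=8 cost=14
12. q=(15,34) nearest=10 d=24 new=(10,12) → add node 12 parent=10 cost=12
13. q=(25,32) nearest=12 d=20 new=(12,14) → add node 13 parent=12 cost=14

Parent of node 8: 7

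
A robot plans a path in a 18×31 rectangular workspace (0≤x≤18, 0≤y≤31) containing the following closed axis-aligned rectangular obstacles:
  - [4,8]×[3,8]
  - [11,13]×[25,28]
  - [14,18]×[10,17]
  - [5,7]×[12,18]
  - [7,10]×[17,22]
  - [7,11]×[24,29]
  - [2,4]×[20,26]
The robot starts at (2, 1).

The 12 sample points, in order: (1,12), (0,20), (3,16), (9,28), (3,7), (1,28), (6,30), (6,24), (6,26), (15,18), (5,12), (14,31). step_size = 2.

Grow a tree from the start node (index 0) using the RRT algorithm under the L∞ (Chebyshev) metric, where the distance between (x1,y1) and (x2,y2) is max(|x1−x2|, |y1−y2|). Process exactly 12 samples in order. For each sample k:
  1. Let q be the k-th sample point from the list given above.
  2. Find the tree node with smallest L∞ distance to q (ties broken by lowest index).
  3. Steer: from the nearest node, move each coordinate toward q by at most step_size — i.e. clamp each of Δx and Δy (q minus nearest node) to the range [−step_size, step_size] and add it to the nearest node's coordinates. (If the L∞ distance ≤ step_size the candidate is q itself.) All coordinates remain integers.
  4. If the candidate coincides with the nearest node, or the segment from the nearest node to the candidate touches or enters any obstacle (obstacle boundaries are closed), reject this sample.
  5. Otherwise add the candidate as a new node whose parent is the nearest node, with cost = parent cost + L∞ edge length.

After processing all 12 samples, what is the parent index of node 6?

1. q=(1,12) nearest=0 d=11 new=(1,3) → add node 1 parent=0 cost=2
2. q=(0,20) nearest=1 d=17 new=(0,5) → add node 2 parent=1 cost=4
3. q=(3,16) nearest=2 d=11 new=(2,7) → add node 3 parent=2 cost=6
4. q=(9,28) nearest=3 d=21 new=(4,9) → add node 4 parent=3 cost=8
5. q=(3,7) nearest=3 d=1 new=(3,7) → add node 5 parent=3 cost=7
6. q=(1,28) nearest=4 d=19 new=(2,11) → add node 6 parent=4 cost=10
7. q=(6,30) nearest=6 d=19 new=(4,13) → add node 7 parent=6 cost=12
8. q=(6,24) nearest=7 d=11 new=(6,15) → blocked by [5,7]×[12,18], reject
9. q=(6,26) nearest=7 d=13 new=(6,15) → blocked by [5,7]×[12,18], reject
10. q=(15,18) nearest=4 d=11 new=(6,11) → add node 8 parent=4 cost=10
11. q=(5,12) nearest=7 d=1 new=(5,12) → blocked by [5,7]×[12,18], reject
12. q=(14,31) nearest=7 d=18 new=(6,15) → blocked by [5,7]×[12,18], reject

Parent of node 6: 4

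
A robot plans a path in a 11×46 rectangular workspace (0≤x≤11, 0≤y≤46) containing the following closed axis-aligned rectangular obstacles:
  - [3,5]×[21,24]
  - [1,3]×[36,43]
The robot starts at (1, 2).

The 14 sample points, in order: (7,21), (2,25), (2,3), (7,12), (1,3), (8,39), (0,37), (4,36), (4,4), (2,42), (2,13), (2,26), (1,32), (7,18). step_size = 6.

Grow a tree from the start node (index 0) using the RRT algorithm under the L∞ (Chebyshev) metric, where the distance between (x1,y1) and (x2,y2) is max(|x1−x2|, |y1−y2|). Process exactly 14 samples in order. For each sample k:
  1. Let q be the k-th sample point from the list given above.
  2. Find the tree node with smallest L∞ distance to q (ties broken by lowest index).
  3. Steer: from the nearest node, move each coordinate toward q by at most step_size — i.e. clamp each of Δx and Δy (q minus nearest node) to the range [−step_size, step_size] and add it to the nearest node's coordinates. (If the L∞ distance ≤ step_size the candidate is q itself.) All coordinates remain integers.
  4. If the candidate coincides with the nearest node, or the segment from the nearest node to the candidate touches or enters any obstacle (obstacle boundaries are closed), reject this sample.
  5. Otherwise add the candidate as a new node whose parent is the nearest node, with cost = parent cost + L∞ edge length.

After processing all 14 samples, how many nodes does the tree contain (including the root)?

1. q=(7,21) nearest=0 d=19 new=(7,8) → add node 1 parent=0 cost=6
2. q=(2,25) nearest=1 d=17 new=(2,14) → add node 2 parent=1 cost=12
3. q=(2,3) nearest=0 d=1 new=(2,3) → add node 3 parent=0 cost=1
4. q=(7,12) nearest=1 d=4 new=(7,12) → add node 4 parent=1 cost=10
5. q=(1,3) nearest=0 d=1 new=(1,3) → add node 5 parent=0 cost=1
6. q=(8,39) nearest=2 d=25 new=(8,20) → add node 6 parent=2 cost=18
7. q=(0,37) nearest=6 d=17 new=(2,26) → blocked by [3,5]×[21,24], reject
8. q=(4,36) nearest=6 d=16 new=(4,26) → add node 7 parent=6 cost=24
9. q=(4,4) nearest=3 d=2 new=(4,4) → add node 8 parent=3 cost=3
10. q=(2,42) nearest=7 d=16 new=(2,32) → add node 9 parent=7 cost=30
11. q=(2,13) nearest=2 d=1 new=(2,13) → add node 10 parent=2 cost=13
12. q=(2,26) nearest=7 d=2 new=(2,26) → add node 11 parent=7 cost=26
13. q=(1,32) nearest=9 d=1 new=(1,32) → add node 12 parent=9 cost=31
14. q=(7,18) nearest=6 d=2 new=(7,18) → add node 13 parent=6 cost=20

Node count: 14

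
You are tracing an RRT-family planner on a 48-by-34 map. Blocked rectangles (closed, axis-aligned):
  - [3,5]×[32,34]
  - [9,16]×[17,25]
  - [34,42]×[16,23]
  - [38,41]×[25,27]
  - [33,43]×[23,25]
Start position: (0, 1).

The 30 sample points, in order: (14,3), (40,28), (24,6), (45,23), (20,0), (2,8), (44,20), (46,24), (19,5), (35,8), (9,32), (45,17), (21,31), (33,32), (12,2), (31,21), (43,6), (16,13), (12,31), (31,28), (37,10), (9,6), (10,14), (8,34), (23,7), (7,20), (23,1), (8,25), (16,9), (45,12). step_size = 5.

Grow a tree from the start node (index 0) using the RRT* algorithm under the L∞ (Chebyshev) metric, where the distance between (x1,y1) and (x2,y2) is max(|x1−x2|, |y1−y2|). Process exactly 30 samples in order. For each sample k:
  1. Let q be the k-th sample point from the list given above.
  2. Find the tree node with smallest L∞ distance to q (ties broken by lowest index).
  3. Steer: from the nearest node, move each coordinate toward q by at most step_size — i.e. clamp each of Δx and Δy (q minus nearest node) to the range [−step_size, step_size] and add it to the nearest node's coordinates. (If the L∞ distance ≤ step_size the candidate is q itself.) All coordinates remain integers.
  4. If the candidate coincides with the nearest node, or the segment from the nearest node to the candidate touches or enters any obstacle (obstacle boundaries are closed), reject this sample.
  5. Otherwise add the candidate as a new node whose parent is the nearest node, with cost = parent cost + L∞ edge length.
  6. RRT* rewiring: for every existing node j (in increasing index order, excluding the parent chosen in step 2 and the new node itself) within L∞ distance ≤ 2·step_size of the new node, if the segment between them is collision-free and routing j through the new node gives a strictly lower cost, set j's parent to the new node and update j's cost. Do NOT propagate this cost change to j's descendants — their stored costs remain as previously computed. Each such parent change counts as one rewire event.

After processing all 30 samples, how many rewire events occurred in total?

Rewire events: 2

1. q=(14,3) nearest=0 d=14 new=(5,3) → add node 1 parent=0 cost=5
2. q=(40,28) nearest=1 d=35 new=(10,8) → add node 2 parent=1 cost=10
3. q=(24,6) nearest=2 d=14 new=(15,6) → add node 3 parent=2 cost=15
4. q=(45,23) nearest=3 d=30 new=(20,11) → add node 4 parent=3 cost=20
5. q=(20,0) nearest=3 d=6 new=(20,1) → add node 5 parent=3 cost=20
6. q=(2,8) nearest=1 d=5 new=(2,8) → add node 6 parent=1 cost=10
7. q=(44,20) nearest=4 d=24 new=(25,16) → add node 7 parent=4 cost=25
8. q=(46,24) nearest=7 d=21 new=(30,21) → add node 8 parent=7 cost=30
9. q=(19,5) nearest=3 d=4 new=(19,5) → add node 9 parent=3 cost=19
10. q=(35,8) nearest=7 d=10 new=(30,11) → add node 10 parent=7 cost=30
11. q=(9,32) nearest=7 d=16 new=(20,21) → add node 11 parent=7 cost=30
12. q=(45,17) nearest=8 d=15 new=(35,17) → blocked by [34,42]×[16,23], reject
13. q=(21,31) nearest=8 d=10 new=(25,26) → add node 12 parent=8 cost=35
14. q=(33,32) nearest=12 d=8 new=(30,31) → add node 13 parent=12 cost=40
15. q=(12,2) nearest=3 d=4 new=(12,2) → add node 14 parent=3 cost=19
16. q=(31,21) nearest=8 d=1 new=(31,21) → add node 15 parent=8 cost=31
17. q=(43,6) nearest=10 d=13 new=(35,6) → add node 16 parent=10 cost=35
18. q=(16,13) nearest=4 d=4 new=(16,13) → add node 17 parent=4 cost=24
19. q=(12,31) nearest=11 d=10 new=(15,26) → blocked by [9,16]×[17,25], reject
20. q=(31,28) nearest=13 d=3 new=(31,28) → add node 18 parent=13 cost=43
21. q=(37,10) nearest=16 d=4 new=(37,10) → add node 19 parent=16 cost=39
22. q=(9,6) nearest=2 d=2 new=(9,6) → add node 20 parent=2 cost=12; rewire 14→20 (16<19); rewire 17→20 (19<24)
23. q=(10,14) nearest=2 d=6 new=(10,13) → add node 21 parent=2 cost=15
24. q=(8,34) nearest=11 d=13 new=(15,26) → blocked by [9,16]×[17,25], reject
25. q=(23,7) nearest=4 d=4 new=(23,7) → add node 22 parent=4 cost=24
26. q=(7,20) nearest=21 d=7 new=(7,18) → add node 23 parent=21 cost=20
27. q=(23,1) nearest=5 d=3 new=(23,1) → add node 24 parent=5 cost=23
28. q=(8,25) nearest=23 d=7 new=(8,23) → add node 25 parent=23 cost=25
29. q=(16,9) nearest=3 d=3 new=(16,9) → add node 26 parent=3 cost=18
30. q=(45,12) nearest=19 d=8 new=(42,12) → add node 27 parent=19 cost=44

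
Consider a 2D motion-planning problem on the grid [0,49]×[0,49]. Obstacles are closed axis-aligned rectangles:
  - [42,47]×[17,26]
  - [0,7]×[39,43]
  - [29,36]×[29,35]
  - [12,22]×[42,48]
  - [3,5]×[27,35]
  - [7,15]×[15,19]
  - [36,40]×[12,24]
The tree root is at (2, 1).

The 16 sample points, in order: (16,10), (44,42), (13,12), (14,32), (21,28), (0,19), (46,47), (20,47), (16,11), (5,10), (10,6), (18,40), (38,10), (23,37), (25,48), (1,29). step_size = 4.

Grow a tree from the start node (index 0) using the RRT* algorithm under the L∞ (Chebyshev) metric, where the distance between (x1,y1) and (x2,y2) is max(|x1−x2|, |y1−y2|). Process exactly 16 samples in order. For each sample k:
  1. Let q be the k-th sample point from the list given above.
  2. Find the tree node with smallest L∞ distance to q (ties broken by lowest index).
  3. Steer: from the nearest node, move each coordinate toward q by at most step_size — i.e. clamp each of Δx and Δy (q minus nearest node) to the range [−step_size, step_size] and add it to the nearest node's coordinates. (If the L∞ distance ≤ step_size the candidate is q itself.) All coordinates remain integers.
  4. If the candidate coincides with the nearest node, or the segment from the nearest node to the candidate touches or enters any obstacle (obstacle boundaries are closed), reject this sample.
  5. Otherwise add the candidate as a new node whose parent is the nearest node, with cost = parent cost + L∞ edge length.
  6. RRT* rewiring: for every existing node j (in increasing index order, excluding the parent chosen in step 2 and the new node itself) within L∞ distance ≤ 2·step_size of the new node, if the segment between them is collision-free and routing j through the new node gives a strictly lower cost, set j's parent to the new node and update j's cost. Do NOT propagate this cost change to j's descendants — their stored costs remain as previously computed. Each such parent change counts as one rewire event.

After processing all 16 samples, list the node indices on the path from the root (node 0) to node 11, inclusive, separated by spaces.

1. q=(16,10) nearest=0 d=14 new=(6,5) → add node 1 parent=0 cost=4
2. q=(44,42) nearest=1 d=38 new=(10,9) → add node 2 parent=1 cost=8
3. q=(13,12) nearest=2 d=3 new=(13,12) → add node 3 parent=2 cost=11
4. q=(14,32) nearest=3 d=20 new=(14,16) → blocked by [7,15]×[15,19], reject
5. q=(21,28) nearest=3 d=16 new=(17,16) → add node 4 parent=3 cost=15
6. q=(0,19) nearest=2 d=10 new=(6,13) → add node 5 parent=2 cost=12
7. q=(46,47) nearest=4 d=31 new=(21,20) → add node 6 parent=4 cost=19
8. q=(20,47) nearest=6 d=27 new=(20,24) → add node 7 parent=6 cost=23
9. q=(16,11) nearest=3 d=3 new=(16,11) → add node 8 parent=3 cost=14
10. q=(5,10) nearest=5 d=3 new=(5,10) → add node 9 parent=5 cost=15
11. q=(10,6) nearest=2 d=3 new=(10,6) → add node 10 parent=2 cost=11
12. q=(18,40) nearest=7 d=16 new=(18,28) → add node 11 parent=7 cost=27
13. q=(38,10) nearest=6 d=17 new=(25,16) → add node 12 parent=6 cost=23
14. q=(23,37) nearest=11 d=9 new=(22,32) → add node 13 parent=11 cost=31
15. q=(25,48) nearest=13 d=16 new=(25,36) → add node 14 parent=13 cost=35
16. q=(1,29) nearest=4 d=16 new=(13,20) → blocked by [7,15]×[15,19], reject

Path: 0 1 2 3 4 6 7 11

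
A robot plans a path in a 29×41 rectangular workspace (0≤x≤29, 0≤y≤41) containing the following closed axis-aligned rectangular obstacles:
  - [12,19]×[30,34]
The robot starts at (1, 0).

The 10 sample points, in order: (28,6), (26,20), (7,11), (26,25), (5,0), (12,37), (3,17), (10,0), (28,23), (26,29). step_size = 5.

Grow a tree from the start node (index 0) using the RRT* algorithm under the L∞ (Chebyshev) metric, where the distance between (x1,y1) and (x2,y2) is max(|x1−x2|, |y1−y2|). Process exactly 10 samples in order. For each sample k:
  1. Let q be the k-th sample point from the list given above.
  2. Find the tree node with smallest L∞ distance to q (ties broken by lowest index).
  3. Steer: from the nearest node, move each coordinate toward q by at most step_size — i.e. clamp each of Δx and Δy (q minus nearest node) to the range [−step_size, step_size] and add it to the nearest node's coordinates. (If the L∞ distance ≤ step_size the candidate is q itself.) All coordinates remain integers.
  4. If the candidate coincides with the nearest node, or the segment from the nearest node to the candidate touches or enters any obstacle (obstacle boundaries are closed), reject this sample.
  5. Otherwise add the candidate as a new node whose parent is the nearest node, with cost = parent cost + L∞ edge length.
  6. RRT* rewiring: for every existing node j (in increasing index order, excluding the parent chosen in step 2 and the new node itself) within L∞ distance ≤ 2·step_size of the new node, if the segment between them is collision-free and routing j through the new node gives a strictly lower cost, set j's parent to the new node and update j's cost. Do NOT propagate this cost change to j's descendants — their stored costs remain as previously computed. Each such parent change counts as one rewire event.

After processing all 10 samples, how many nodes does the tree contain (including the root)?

1. q=(28,6) nearest=0 d=27 new=(6,5) → add node 1 parent=0 cost=5
2. q=(26,20) nearest=1 d=20 new=(11,10) → add node 2 parent=1 cost=10
3. q=(7,11) nearest=2 d=4 new=(7,11) → add node 3 parent=2 cost=14
4. q=(26,25) nearest=2 d=15 new=(16,15) → add node 4 parent=2 cost=15
5. q=(5,0) nearest=0 d=4 new=(5,0) → add node 5 parent=0 cost=4
6. q=(12,37) nearest=4 d=22 new=(12,20) → add node 6 parent=4 cost=20
7. q=(3,17) nearest=3 d=6 new=(3,16) → add node 7 parent=3 cost=19
8. q=(10,0) nearest=1 d=5 new=(10,0) → add node 8 parent=1 cost=10
9. q=(28,23) nearest=4 d=12 new=(21,20) → add node 9 parent=4 cost=20
10. q=(26,29) nearest=9 d=9 new=(26,25) → add node 10 parent=9 cost=25

Node count: 11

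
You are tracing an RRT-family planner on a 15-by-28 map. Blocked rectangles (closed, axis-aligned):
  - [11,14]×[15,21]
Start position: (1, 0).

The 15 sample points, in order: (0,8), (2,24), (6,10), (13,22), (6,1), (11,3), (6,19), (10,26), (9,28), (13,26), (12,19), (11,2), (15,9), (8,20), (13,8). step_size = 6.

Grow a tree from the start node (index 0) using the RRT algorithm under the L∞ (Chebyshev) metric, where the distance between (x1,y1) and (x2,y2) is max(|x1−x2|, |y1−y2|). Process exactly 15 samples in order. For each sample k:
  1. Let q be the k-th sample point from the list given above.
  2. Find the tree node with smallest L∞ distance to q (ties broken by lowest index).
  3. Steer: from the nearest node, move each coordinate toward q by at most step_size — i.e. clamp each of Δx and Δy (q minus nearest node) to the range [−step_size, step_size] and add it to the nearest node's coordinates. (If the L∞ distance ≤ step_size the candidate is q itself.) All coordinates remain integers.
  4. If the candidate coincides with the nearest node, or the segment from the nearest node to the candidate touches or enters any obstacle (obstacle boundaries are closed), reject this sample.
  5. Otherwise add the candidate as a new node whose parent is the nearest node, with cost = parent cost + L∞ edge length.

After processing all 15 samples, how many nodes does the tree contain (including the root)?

Node count: 15

1. q=(0,8) nearest=0 d=8 new=(0,6) → add node 1 parent=0 cost=6
2. q=(2,24) nearest=1 d=18 new=(2,12) → add node 2 parent=1 cost=12
3. q=(6,10) nearest=2 d=4 new=(6,10) → add node 3 parent=2 cost=16
4. q=(13,22) nearest=2 d=11 new=(8,18) → add node 4 parent=2 cost=18
5. q=(6,1) nearest=0 d=5 new=(6,1) → add node 5 parent=0 cost=5
6. q=(11,3) nearest=5 d=5 new=(11,3) → add node 6 parent=5 cost=10
7. q=(6,19) nearest=4 d=2 new=(6,19) → add node 7 parent=4 cost=20
8. q=(10,26) nearest=7 d=7 new=(10,25) → add node 8 parent=7 cost=26
9. q=(9,28) nearest=8 d=3 new=(9,28) → add node 9 parent=8 cost=29
10. q=(13,26) nearest=8 d=3 new=(13,26) → add node 10 parent=8 cost=29
11. q=(12,19) nearest=4 d=4 new=(12,19) → blocked by [11,14]×[15,21], reject
12. q=(11,2) nearest=6 d=1 new=(11,2) → add node 11 parent=6 cost=11
13. q=(15,9) nearest=6 d=6 new=(15,9) → add node 12 parent=6 cost=16
14. q=(8,20) nearest=4 d=2 new=(8,20) → add node 13 parent=4 cost=20
15. q=(13,8) nearest=12 d=2 new=(13,8) → add node 14 parent=12 cost=18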